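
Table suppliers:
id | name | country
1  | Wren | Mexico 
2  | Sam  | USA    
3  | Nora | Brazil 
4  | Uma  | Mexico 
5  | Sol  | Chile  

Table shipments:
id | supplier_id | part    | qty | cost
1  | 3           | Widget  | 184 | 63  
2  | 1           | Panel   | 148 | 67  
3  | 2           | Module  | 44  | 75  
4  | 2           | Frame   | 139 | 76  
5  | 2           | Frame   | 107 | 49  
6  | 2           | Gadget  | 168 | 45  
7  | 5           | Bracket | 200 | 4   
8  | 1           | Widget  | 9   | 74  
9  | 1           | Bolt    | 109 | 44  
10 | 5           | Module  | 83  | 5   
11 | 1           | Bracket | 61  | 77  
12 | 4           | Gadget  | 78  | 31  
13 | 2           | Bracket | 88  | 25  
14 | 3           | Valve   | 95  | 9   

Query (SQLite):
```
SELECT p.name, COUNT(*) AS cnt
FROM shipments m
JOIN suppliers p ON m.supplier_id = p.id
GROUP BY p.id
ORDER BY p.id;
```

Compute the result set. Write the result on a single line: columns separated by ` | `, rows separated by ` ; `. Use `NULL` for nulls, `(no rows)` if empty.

Wren | 4 ; Sam | 5 ; Nora | 2 ; Uma | 1 ; Sol | 2

Join each shipments row to its suppliers via supplier_id.
Group joined rows by suppliers.id; compute COUNT(*) per group.
  1: ids {2, 8, 9, 11} → COUNT(*)=4
  2: ids {3, 4, 5, 6, 13} → COUNT(*)=5
  3: ids {1, 14} → COUNT(*)=2
  4: ids {12} → COUNT(*)=1
  5: ids {7, 10} → COUNT(*)=2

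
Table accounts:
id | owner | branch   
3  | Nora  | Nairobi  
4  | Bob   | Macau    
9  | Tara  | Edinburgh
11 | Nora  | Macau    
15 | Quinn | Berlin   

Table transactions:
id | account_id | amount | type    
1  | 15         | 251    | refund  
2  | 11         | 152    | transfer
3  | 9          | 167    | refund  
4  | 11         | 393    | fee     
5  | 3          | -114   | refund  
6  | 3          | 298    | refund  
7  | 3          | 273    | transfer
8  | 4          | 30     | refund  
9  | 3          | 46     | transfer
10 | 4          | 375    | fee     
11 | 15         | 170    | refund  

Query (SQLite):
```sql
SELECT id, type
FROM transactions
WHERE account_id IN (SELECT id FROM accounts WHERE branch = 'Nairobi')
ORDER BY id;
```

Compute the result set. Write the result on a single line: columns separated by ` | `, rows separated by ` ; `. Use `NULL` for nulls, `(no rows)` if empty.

5 | refund ; 6 | refund ; 7 | transfer ; 9 | transfer

Inner query: accounts.id where branch = 'Nairobi'.
Outer: keep transactions rows whose account_id is in that set.
Inner query → {3}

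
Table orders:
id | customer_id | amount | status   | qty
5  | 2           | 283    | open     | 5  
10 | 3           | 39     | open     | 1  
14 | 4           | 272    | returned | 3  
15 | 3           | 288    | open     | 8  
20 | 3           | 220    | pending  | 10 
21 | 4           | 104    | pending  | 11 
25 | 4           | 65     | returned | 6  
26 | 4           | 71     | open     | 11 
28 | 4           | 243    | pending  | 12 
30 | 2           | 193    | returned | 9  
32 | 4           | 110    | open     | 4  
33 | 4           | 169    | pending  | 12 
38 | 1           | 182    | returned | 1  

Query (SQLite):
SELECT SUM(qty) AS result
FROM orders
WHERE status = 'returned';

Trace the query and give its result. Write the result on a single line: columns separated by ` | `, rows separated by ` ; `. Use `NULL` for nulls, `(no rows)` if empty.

19

Rows where status='returned' → qty values: [3, 6, 9, 1].
SUM of non-NULL values = 19.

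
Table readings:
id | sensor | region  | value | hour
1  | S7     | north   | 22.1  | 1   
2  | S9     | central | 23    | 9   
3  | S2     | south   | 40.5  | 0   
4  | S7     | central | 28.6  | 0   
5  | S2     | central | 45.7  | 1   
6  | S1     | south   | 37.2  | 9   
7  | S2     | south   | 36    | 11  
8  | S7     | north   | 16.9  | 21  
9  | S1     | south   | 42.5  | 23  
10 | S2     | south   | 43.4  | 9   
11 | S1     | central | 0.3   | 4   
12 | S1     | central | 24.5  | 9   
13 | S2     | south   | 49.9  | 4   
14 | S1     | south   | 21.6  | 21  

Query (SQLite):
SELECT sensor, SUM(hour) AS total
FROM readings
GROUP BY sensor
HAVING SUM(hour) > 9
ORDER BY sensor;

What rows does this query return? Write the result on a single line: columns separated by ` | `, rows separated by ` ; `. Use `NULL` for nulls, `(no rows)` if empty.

S1 | 66 ; S2 | 25 ; S7 | 22

Partition readings by sensor; compute SUM(hour) within each group.
HAVING: keep groups where SUM(hour) > 9.
  S1: ids {6, 9, 11, 12, 14} → SUM(hour)=66
  S2: ids {3, 5, 7, 10, 13} → SUM(hour)=25
  S7: ids {1, 4, 8} → SUM(hour)=22
  S9: ids {2} → SUM(hour)=9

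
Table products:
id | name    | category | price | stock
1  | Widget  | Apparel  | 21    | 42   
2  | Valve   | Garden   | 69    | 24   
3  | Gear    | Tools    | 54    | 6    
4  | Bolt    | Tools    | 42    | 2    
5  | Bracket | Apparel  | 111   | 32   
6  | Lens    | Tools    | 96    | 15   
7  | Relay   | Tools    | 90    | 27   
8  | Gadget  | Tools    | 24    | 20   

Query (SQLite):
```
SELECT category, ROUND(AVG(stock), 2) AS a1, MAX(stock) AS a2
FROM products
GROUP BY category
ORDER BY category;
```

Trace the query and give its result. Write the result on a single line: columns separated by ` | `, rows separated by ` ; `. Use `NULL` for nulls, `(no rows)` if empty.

Group products by category.
Per group compute: ROUND(AVG(stock), 2), MAX(stock).
  Apparel: ids {1, 5} → ROUND(AVG(stock), 2)=37, MAX(stock)=42
  Garden: ids {2} → ROUND(AVG(stock), 2)=24, MAX(stock)=24
  Tools: ids {3, 4, 6, 7, 8} → ROUND(AVG(stock), 2)=14, MAX(stock)=27

Apparel | 37 | 42 ; Garden | 24 | 24 ; Tools | 14 | 27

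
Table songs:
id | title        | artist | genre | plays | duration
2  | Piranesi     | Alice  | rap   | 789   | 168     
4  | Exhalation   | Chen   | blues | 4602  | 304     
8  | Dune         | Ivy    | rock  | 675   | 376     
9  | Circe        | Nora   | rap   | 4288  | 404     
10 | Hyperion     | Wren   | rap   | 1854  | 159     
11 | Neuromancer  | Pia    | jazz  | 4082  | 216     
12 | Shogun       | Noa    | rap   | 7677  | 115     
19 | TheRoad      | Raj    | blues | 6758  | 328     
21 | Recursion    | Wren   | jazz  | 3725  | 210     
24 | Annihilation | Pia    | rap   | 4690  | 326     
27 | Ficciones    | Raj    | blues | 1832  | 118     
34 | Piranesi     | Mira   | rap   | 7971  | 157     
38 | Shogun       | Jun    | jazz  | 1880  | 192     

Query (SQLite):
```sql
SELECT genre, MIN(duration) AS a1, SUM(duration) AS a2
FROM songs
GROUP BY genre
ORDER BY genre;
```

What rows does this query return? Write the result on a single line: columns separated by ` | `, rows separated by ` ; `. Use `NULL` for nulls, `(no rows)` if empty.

Group songs by genre.
Per group compute: MIN(duration), SUM(duration).
  blues: ids {4, 19, 27} → MIN(duration)=118, SUM(duration)=750
  jazz: ids {11, 21, 38} → MIN(duration)=192, SUM(duration)=618
  rap: ids {2, 9, 10, 12, 24, 34} → MIN(duration)=115, SUM(duration)=1329
  rock: ids {8} → MIN(duration)=376, SUM(duration)=376

blues | 118 | 750 ; jazz | 192 | 618 ; rap | 115 | 1329 ; rock | 376 | 376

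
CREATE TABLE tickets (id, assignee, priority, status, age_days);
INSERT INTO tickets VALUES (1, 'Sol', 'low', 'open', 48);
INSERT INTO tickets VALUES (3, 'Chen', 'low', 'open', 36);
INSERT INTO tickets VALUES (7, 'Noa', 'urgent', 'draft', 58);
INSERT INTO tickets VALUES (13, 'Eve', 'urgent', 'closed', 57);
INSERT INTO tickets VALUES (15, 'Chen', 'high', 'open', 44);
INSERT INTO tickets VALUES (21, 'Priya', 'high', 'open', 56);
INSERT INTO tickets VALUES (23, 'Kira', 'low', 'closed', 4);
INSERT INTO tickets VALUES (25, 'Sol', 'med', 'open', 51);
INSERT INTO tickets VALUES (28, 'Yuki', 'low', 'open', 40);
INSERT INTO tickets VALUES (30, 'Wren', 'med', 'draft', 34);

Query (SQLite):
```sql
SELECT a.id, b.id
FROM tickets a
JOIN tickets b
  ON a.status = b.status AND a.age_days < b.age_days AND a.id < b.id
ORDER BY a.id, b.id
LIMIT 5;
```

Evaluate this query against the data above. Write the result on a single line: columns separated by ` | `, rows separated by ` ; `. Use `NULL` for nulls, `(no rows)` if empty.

Pairs (a,b) with same status, a.age_days < b.age_days, a.id < b.id.
status groups: closed:{13,23} draft:{7,30} open:{1,3,15,21,25,28}
Ordered by (a.id, b.id); first 5.

1 | 21 ; 1 | 25 ; 3 | 15 ; 3 | 21 ; 3 | 25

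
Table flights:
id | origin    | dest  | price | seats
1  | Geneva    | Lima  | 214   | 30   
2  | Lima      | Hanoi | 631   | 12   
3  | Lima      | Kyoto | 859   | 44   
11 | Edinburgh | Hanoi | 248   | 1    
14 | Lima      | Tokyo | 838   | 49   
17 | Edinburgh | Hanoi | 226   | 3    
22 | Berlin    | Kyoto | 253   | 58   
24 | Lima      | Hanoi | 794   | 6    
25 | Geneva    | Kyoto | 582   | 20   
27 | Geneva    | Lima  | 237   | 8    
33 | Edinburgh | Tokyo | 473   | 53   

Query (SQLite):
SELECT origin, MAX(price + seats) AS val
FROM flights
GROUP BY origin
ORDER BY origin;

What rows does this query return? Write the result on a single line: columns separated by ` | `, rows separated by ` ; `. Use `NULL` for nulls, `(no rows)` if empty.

Berlin | 311 ; Edinburgh | 526 ; Geneva | 602 ; Lima | 903

For each row compute price + seats.
Group by origin; take MAX of the expression per group.
  Berlin: ids {22} → MAX(price + seats)=311
  Edinburgh: ids {11, 17, 33} → MAX(price + seats)=526
  Geneva: ids {1, 25, 27} → MAX(price + seats)=602
  Lima: ids {2, 3, 14, 24} → MAX(price + seats)=903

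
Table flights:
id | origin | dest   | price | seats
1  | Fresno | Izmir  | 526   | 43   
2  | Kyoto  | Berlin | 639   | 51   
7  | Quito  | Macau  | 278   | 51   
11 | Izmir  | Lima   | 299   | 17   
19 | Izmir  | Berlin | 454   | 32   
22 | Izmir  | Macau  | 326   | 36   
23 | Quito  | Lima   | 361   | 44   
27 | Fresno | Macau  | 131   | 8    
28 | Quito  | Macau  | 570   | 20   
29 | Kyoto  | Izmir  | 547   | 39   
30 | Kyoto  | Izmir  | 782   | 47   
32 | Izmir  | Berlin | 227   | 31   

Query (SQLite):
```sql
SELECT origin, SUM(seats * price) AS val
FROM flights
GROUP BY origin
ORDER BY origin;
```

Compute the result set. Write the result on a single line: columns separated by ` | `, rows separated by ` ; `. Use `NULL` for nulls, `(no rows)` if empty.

Fresno | 23666 ; Izmir | 38384 ; Kyoto | 90676 ; Quito | 41462

For each row compute seats * price.
Group by origin; take SUM of the expression per group.
  Fresno: ids {1, 27} → SUM(seats * price)=23666
  Izmir: ids {11, 19, 22, 32} → SUM(seats * price)=38384
  Kyoto: ids {2, 29, 30} → SUM(seats * price)=90676
  Quito: ids {7, 23, 28} → SUM(seats * price)=41462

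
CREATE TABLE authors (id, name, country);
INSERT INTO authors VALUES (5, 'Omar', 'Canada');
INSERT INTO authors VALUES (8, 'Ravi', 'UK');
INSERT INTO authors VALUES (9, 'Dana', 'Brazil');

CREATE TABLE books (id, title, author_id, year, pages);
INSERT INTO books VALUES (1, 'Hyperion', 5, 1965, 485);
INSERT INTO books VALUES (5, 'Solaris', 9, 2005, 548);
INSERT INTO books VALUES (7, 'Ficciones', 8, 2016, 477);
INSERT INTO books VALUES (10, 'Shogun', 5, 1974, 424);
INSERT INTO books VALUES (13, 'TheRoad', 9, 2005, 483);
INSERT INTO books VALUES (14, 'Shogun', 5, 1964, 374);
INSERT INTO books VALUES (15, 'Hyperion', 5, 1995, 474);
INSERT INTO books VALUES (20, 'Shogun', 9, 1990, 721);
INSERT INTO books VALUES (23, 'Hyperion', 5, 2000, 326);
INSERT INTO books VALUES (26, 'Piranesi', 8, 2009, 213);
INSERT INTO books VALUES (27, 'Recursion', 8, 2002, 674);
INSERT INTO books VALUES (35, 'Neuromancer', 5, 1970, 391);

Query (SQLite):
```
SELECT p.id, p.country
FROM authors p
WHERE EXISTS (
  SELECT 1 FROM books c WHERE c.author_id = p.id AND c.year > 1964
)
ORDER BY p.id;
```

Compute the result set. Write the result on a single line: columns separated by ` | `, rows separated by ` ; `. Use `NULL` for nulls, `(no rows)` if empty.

For each authors row, check whether any books with matching author_id has year > 1964.
Keep rows where that is true.

5 | Canada ; 8 | UK ; 9 | Brazil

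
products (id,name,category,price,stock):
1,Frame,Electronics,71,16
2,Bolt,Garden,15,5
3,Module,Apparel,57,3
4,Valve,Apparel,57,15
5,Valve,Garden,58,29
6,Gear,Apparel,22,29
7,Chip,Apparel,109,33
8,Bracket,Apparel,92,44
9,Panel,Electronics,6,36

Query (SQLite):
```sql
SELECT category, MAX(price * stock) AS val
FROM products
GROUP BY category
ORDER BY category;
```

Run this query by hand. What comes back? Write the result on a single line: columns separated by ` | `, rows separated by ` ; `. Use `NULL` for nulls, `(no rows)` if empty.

For each row compute price * stock.
Group by category; take MAX of the expression per group.
  Apparel: ids {3, 4, 6, 7, 8} → MAX(price * stock)=4048
  Electronics: ids {1, 9} → MAX(price * stock)=1136
  Garden: ids {2, 5} → MAX(price * stock)=1682

Apparel | 4048 ; Electronics | 1136 ; Garden | 1682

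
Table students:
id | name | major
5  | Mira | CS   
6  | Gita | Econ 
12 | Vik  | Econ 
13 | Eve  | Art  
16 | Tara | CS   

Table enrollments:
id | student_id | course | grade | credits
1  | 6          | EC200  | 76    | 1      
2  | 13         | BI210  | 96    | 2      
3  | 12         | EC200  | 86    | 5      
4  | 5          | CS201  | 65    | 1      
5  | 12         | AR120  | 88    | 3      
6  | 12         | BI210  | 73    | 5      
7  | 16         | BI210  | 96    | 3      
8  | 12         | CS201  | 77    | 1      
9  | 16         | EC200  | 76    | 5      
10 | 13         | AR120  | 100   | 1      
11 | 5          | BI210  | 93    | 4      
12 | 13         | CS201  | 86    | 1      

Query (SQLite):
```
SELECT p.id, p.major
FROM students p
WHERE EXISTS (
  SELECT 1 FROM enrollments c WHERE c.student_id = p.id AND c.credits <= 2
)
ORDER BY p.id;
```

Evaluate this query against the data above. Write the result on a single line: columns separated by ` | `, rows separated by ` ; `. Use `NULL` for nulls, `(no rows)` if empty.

For each students row, check whether any enrollments with matching student_id has credits <= 2.
Keep rows where that is true.

5 | CS ; 6 | Econ ; 12 | Econ ; 13 | Art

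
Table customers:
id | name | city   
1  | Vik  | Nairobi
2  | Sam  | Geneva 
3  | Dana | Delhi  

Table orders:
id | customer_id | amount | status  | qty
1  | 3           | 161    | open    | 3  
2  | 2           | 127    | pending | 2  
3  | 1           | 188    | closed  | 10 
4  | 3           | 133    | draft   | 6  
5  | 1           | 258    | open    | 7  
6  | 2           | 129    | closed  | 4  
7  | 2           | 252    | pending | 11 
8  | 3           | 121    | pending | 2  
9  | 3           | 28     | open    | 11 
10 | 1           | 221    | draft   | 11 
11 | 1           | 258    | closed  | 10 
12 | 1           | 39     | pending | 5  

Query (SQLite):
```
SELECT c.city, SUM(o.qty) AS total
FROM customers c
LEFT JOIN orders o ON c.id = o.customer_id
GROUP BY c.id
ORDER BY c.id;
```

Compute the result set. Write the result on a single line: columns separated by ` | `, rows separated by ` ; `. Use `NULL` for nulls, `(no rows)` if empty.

Nairobi | 43 ; Geneva | 17 ; Delhi | 22

LEFT JOIN keeps every customers row; unmatched ones get NULL for orders columns.
Group by customers.id and compute SUM(o.qty). SUM over an all-NULL group is NULL.
  1: ids {3, 5, 10, 11, 12} → SUM(o.qty)=43
  2: ids {2, 6, 7} → SUM(o.qty)=17
  3: ids {1, 4, 8, 9} → SUM(o.qty)=22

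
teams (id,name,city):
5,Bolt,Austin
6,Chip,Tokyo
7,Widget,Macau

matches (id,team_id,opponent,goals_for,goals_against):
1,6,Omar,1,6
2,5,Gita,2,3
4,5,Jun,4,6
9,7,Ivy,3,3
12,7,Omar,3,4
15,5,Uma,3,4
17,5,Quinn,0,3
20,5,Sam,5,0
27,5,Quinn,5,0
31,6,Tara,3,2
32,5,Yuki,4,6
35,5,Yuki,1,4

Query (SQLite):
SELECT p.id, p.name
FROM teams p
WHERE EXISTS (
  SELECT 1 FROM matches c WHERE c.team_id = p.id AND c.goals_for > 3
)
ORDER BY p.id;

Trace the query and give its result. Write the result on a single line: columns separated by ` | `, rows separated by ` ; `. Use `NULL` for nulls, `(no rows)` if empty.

For each teams row, check whether any matches with matching team_id has goals_for > 3.
Keep rows where that is true.

5 | Bolt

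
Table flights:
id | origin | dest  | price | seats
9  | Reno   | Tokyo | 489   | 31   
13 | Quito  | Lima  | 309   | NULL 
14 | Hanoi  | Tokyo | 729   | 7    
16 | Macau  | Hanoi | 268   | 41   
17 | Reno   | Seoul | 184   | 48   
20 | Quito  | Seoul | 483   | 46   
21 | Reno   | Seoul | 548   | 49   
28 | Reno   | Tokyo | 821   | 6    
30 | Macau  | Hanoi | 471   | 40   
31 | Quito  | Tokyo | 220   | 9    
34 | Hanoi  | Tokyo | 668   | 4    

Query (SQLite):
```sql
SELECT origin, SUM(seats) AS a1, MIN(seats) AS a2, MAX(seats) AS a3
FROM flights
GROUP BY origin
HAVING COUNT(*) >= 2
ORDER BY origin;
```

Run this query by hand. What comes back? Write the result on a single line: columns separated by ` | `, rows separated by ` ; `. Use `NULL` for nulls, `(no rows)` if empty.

Hanoi | 11 | 4 | 7 ; Macau | 81 | 40 | 41 ; Quito | 55 | 9 | 46 ; Reno | 134 | 6 | 49

Group flights by origin.
Per group compute: SUM(seats), MIN(seats), MAX(seats).
HAVING: drop groups with fewer than 2 rows.
  Hanoi: ids {14, 34} → SUM(seats)=11, MIN(seats)=4, MAX(seats)=7
  Macau: ids {16, 30} → SUM(seats)=81, MIN(seats)=40, MAX(seats)=41
  Quito: ids {13, 20, 31} → SUM(seats)=55, MIN(seats)=9, MAX(seats)=46
  Reno: ids {9, 17, 21, 28} → SUM(seats)=134, MIN(seats)=6, MAX(seats)=49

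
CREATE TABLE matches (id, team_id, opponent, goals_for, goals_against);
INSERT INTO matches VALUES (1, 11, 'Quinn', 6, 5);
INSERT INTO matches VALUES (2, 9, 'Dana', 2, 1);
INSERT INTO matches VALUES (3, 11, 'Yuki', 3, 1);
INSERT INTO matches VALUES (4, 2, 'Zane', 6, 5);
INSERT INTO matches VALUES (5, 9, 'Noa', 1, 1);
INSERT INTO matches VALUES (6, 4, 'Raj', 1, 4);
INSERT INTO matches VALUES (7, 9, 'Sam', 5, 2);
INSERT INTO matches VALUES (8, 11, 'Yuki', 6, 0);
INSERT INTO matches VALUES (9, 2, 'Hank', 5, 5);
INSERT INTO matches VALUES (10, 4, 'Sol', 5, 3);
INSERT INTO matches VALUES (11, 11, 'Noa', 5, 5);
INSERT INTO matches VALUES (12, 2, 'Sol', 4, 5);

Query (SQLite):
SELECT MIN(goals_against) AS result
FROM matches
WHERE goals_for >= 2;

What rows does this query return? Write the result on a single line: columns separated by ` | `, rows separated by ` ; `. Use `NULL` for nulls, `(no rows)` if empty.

0

Rows where goals_for >= 2 → goals_against values: [5, 1, 1, 5, 2, 0, 5, 3, 5, 5].
MIN of non-NULL values = 0.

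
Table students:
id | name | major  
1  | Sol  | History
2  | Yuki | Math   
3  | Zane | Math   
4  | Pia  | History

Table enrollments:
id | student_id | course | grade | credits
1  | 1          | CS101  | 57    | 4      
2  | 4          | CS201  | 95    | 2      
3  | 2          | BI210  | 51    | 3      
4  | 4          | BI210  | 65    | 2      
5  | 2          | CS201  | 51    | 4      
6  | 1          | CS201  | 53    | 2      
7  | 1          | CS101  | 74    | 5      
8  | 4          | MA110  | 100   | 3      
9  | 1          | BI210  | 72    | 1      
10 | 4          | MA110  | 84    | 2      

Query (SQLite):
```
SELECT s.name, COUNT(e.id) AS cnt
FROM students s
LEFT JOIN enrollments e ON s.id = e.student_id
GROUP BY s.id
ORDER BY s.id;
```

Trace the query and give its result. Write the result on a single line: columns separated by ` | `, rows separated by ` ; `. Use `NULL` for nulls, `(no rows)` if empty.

Sol | 4 ; Yuki | 2 ; Zane | 0 ; Pia | 4

LEFT JOIN keeps every students row; unmatched ones get NULL for enrollments columns.
Group by students.id and compute COUNT(e.id). COUNT(col) of an all-NULL group is 0.
  1: ids {1, 6, 7, 9} → COUNT(e.id)=4
  2: ids {3, 5} → COUNT(e.id)=2
  3: ids {—} → COUNT(e.id)=0
  4: ids {2, 4, 8, 10} → COUNT(e.id)=4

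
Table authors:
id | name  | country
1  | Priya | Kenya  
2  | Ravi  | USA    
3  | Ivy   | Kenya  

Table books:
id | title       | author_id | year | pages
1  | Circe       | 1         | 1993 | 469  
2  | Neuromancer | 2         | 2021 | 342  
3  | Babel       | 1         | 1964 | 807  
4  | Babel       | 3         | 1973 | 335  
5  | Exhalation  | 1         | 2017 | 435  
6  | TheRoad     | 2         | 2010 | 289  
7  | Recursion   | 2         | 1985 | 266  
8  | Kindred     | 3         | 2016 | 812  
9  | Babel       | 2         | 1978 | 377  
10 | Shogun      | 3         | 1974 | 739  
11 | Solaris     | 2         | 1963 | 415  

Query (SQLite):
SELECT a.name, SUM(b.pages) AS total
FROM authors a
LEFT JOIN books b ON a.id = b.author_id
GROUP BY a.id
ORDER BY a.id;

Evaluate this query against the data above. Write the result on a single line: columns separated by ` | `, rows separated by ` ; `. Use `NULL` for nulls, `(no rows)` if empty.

Priya | 1711 ; Ravi | 1689 ; Ivy | 1886

LEFT JOIN keeps every authors row; unmatched ones get NULL for books columns.
Group by authors.id and compute SUM(b.pages). SUM over an all-NULL group is NULL.
  1: ids {1, 3, 5} → SUM(b.pages)=1711
  2: ids {2, 6, 7, 9, 11} → SUM(b.pages)=1689
  3: ids {4, 8, 10} → SUM(b.pages)=1886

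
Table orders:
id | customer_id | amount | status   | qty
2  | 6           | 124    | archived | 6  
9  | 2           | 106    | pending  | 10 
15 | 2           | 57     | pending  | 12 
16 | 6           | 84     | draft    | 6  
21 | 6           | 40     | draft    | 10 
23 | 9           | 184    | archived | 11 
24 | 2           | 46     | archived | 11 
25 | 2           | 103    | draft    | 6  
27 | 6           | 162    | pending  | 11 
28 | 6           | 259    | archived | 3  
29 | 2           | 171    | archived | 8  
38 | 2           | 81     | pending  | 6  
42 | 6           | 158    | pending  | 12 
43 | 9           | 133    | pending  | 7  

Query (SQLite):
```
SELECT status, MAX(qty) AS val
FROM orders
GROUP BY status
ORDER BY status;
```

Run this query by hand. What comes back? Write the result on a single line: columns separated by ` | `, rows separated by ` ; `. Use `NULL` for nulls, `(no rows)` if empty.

archived | 11 ; draft | 10 ; pending | 12

Partition orders by status; compute MAX(qty) within each group.
  archived: ids {2, 23, 24, 28, 29} → MAX(qty)=11
  draft: ids {16, 21, 25} → MAX(qty)=10
  pending: ids {9, 15, 27, 38, 42, 43} → MAX(qty)=12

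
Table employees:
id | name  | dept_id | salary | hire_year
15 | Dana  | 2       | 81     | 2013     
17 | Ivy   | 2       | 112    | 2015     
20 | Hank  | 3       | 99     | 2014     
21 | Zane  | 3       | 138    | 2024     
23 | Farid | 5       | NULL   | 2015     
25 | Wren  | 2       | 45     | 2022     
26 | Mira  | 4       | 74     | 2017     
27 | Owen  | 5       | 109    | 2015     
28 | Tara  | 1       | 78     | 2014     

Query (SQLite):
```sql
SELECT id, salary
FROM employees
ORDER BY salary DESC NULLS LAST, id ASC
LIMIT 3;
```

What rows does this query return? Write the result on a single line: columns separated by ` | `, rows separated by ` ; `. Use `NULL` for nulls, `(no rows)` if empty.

21 | 138 ; 17 | 112 ; 27 | 109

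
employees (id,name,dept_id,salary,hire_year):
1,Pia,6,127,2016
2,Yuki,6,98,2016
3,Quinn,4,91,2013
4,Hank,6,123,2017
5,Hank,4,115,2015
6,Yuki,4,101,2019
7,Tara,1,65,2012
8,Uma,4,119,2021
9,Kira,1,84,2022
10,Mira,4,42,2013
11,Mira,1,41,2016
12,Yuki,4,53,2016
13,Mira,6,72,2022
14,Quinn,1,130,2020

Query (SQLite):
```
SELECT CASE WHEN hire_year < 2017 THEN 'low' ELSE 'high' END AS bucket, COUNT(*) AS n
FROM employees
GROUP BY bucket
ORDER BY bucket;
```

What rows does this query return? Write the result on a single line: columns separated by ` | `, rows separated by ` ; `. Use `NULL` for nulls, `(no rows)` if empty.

Bucket rows by hire_year < 2017 → 'low' else 'high'; count each bucket.

high | 6 ; low | 8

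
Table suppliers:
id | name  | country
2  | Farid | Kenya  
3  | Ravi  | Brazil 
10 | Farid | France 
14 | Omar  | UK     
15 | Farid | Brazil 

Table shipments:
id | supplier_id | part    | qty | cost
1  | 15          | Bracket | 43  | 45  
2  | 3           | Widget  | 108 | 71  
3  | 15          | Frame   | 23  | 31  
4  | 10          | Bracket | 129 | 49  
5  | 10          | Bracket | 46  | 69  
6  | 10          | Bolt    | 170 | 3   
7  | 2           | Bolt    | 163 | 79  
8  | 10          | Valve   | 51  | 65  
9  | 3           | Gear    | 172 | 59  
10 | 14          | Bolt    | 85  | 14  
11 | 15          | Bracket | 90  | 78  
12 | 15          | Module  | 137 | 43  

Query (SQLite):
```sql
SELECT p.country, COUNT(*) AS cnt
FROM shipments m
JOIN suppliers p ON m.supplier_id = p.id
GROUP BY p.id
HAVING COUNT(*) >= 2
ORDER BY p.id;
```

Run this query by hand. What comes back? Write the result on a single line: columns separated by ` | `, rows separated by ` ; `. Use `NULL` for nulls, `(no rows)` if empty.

Brazil | 2 ; France | 4 ; Brazil | 4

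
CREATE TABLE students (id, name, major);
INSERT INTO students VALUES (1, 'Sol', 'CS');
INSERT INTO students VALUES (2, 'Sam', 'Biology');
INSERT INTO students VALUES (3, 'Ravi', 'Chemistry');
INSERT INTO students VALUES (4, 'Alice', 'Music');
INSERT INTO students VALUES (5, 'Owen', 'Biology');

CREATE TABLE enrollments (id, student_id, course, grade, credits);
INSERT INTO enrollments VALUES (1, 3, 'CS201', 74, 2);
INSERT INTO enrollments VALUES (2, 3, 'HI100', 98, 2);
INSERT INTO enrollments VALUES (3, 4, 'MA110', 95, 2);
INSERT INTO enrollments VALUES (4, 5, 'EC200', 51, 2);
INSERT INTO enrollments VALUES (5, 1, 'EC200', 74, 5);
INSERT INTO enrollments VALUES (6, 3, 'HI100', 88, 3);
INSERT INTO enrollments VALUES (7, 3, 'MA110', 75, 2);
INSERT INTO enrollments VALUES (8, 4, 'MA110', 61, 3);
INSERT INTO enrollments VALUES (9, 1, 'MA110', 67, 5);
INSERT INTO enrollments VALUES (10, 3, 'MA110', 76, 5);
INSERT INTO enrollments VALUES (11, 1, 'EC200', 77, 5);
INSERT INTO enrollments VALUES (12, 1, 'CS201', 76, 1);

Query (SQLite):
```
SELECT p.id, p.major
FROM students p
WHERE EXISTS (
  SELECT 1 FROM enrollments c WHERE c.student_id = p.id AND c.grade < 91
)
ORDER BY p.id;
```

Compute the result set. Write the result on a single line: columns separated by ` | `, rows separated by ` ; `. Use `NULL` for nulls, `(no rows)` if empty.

For each students row, check whether any enrollments with matching student_id has grade < 91.
Keep rows where that is true.

1 | CS ; 3 | Chemistry ; 4 | Music ; 5 | Biology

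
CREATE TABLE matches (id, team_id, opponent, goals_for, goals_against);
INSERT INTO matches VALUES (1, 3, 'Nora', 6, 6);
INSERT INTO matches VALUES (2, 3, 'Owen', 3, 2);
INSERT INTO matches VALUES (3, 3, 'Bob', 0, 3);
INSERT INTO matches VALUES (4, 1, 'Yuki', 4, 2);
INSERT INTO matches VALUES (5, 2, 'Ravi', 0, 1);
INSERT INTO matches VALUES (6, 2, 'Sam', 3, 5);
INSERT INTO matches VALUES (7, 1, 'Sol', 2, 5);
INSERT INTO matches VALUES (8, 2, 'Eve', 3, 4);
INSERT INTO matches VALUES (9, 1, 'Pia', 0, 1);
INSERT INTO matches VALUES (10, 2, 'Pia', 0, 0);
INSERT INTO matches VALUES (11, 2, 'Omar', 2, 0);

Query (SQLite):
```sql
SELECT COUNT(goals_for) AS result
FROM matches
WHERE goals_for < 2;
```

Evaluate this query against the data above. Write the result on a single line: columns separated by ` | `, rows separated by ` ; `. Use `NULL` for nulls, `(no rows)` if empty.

4

Rows where goals_for < 2 → goals_for values: [0, 0, 0, 0].
COUNT(goals_for) counts non-NULL values → 4.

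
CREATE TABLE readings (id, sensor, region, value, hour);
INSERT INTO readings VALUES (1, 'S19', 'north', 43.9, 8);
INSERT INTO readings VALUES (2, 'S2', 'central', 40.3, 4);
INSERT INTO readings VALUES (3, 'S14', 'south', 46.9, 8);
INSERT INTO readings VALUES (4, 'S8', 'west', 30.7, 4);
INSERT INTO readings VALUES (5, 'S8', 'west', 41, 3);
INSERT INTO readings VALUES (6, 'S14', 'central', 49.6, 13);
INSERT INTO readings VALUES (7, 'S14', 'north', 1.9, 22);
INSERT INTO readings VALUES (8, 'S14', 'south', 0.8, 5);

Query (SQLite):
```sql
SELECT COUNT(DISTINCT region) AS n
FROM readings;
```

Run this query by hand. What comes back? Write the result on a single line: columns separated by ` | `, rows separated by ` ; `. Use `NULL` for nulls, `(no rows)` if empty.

Count distinct non-NULL region values.

4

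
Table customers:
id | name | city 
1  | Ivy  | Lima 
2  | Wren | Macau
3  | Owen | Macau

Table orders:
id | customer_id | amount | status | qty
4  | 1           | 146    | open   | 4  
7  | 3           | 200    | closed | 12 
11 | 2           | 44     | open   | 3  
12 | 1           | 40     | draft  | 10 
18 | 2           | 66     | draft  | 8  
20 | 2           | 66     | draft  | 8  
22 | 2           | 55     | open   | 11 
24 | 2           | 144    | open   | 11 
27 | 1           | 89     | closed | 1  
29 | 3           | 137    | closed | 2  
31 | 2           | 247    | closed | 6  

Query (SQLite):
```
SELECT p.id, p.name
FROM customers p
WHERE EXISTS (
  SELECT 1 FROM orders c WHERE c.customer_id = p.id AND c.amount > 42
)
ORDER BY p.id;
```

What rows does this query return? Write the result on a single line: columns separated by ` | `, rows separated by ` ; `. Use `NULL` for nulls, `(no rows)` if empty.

1 | Ivy ; 2 | Wren ; 3 | Owen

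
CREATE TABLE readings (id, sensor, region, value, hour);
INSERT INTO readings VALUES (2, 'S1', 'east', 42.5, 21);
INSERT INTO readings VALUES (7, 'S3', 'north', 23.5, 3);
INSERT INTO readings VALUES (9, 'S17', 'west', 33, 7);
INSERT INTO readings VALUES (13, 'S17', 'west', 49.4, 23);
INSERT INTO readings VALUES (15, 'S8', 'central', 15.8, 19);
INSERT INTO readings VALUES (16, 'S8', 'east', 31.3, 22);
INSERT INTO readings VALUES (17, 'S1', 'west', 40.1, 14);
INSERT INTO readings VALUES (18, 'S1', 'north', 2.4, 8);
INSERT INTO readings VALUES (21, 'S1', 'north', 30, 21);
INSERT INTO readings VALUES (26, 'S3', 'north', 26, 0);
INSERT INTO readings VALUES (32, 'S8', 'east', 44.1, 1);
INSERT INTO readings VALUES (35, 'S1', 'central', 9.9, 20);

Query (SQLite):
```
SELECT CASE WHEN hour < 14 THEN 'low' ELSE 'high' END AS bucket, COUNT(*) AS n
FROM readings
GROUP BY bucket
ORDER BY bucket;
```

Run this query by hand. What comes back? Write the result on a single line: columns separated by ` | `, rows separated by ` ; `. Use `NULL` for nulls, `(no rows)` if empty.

Bucket rows by hour < 14 → 'low' else 'high'; count each bucket.

high | 7 ; low | 5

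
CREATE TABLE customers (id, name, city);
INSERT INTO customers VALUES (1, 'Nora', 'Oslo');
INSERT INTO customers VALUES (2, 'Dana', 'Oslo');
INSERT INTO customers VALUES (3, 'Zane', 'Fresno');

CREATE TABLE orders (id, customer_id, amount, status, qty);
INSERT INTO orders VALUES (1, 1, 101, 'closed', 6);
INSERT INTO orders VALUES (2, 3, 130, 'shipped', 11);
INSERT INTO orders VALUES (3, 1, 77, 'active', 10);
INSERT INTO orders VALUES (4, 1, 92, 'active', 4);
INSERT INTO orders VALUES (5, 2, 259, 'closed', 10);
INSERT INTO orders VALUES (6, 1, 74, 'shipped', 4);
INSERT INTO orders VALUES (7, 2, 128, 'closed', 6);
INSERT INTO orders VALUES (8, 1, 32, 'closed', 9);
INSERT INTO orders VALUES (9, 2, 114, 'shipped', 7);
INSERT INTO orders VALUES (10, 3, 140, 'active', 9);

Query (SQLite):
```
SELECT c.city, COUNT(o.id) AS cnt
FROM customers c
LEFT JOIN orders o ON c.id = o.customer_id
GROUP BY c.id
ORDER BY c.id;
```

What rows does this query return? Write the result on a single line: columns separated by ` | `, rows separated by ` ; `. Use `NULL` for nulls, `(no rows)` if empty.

LEFT JOIN keeps every customers row; unmatched ones get NULL for orders columns.
Group by customers.id and compute COUNT(o.id). COUNT(col) of an all-NULL group is 0.
  1: ids {1, 3, 4, 6, 8} → COUNT(o.id)=5
  2: ids {5, 7, 9} → COUNT(o.id)=3
  3: ids {2, 10} → COUNT(o.id)=2

Oslo | 5 ; Oslo | 3 ; Fresno | 2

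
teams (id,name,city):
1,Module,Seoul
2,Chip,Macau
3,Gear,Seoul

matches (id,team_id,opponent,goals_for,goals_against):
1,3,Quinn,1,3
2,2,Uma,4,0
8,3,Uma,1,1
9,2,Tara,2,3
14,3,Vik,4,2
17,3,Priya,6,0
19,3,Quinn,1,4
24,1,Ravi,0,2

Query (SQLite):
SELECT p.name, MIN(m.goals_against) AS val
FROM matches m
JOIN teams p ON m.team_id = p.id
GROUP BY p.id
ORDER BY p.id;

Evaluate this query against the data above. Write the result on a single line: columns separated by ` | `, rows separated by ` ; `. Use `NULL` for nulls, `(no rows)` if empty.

Join each matches row to its teams via team_id.
Group joined rows by teams.id; compute MIN(m.goals_against) per group.
  1: ids {24} → MIN(m.goals_against)=2
  2: ids {2, 9} → MIN(m.goals_against)=0
  3: ids {1, 8, 14, 17, 19} → MIN(m.goals_against)=0

Module | 2 ; Chip | 0 ; Gear | 0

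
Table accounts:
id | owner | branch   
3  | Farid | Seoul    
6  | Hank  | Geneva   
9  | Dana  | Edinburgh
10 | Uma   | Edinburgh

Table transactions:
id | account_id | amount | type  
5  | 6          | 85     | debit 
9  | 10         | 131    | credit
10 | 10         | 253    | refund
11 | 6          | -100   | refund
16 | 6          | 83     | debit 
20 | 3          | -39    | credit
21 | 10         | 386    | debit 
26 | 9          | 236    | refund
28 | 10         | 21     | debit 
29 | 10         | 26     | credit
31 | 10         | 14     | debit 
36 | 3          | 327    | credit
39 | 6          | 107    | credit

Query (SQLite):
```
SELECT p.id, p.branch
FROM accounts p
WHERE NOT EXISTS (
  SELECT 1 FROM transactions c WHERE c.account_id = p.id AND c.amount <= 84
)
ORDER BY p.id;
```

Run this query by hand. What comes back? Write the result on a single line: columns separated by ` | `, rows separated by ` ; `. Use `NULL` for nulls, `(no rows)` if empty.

9 | Edinburgh

For each accounts row, check whether any transactions with matching account_id has amount <= 84.
Keep rows where that is false.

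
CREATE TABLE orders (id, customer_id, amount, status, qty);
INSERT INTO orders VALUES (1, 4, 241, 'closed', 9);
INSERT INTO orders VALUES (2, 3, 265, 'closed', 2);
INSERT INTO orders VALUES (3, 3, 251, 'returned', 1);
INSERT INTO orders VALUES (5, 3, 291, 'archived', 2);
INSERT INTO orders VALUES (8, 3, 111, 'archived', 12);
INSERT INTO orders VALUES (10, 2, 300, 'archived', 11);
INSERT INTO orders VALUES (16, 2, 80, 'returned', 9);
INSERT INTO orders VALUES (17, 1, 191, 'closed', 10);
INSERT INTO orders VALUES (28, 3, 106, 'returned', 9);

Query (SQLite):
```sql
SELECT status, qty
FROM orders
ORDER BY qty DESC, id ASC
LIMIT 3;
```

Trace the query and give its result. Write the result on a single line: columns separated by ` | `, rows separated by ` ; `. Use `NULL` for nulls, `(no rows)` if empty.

archived | 12 ; archived | 11 ; closed | 10

Sort by qty desc, tiebreak id asc: (12, id=8), (11, id=10), (10, id=17), (9, id=1), (9, id=16), (9, id=28) …. Take first 3.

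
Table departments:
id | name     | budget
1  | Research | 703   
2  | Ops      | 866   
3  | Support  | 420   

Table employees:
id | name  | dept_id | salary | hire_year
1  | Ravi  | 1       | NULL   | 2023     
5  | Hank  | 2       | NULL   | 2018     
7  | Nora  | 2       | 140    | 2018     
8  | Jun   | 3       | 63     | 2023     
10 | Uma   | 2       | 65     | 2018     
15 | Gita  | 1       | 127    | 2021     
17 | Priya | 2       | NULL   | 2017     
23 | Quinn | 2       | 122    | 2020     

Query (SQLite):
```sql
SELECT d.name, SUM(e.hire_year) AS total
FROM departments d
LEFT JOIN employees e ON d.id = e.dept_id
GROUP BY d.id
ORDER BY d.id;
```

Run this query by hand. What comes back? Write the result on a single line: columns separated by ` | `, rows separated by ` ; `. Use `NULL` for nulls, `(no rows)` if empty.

LEFT JOIN keeps every departments row; unmatched ones get NULL for employees columns.
Group by departments.id and compute SUM(e.hire_year). SUM over an all-NULL group is NULL.
  1: ids {1, 15} → SUM(e.hire_year)=4044
  2: ids {5, 7, 10, 17, 23} → SUM(e.hire_year)=10091
  3: ids {8} → SUM(e.hire_year)=2023

Research | 4044 ; Ops | 10091 ; Support | 2023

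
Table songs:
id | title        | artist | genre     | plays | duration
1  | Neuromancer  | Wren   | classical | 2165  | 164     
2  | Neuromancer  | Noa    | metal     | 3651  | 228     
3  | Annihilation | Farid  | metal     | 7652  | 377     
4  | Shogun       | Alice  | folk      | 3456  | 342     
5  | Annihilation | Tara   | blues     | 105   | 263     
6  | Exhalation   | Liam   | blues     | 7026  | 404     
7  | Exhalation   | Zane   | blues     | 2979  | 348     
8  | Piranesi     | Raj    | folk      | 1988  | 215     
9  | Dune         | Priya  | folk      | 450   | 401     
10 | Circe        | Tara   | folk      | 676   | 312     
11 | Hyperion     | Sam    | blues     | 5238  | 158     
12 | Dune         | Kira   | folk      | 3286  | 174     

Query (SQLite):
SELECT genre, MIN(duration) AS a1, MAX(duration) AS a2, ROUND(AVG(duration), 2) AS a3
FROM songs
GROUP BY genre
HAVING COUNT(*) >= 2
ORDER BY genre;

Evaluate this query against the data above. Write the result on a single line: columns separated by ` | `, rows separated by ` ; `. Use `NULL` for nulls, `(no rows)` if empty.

Group songs by genre.
Per group compute: MIN(duration), MAX(duration), ROUND(AVG(duration), 2).
HAVING: drop groups with fewer than 2 rows.
  blues: ids {5, 6, 7, 11} → MIN(duration)=158, MAX(duration)=404, ROUND(AVG(duration), 2)=293.25
  classical: ids {1} → MIN(duration)=164, MAX(duration)=164, ROUND(AVG(duration), 2)=164
  folk: ids {4, 8, 9, 10, 12} → MIN(duration)=174, MAX(duration)=401, ROUND(AVG(duration), 2)=288.8
  metal: ids {2, 3} → MIN(duration)=228, MAX(duration)=377, ROUND(AVG(duration), 2)=302.5

blues | 158 | 404 | 293.25 ; folk | 174 | 401 | 288.8 ; metal | 228 | 377 | 302.5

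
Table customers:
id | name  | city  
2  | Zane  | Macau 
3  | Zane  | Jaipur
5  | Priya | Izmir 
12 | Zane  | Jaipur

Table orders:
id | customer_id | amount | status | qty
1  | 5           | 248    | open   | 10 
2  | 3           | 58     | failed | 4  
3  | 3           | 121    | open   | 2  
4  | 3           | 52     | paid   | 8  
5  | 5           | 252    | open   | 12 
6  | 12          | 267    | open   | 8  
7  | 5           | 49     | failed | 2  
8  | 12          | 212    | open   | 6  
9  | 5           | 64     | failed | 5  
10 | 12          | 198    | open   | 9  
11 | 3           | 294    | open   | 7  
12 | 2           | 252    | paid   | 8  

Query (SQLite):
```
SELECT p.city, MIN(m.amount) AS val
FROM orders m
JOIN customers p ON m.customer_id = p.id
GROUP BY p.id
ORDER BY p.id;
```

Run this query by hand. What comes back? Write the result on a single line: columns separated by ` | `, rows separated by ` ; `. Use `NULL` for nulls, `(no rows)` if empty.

Join each orders row to its customers via customer_id.
Group joined rows by customers.id; compute MIN(m.amount) per group.
  2: ids {12} → MIN(m.amount)=252
  3: ids {2, 3, 4, 11} → MIN(m.amount)=52
  5: ids {1, 5, 7, 9} → MIN(m.amount)=49
  12: ids {6, 8, 10} → MIN(m.amount)=198

Macau | 252 ; Jaipur | 52 ; Izmir | 49 ; Jaipur | 198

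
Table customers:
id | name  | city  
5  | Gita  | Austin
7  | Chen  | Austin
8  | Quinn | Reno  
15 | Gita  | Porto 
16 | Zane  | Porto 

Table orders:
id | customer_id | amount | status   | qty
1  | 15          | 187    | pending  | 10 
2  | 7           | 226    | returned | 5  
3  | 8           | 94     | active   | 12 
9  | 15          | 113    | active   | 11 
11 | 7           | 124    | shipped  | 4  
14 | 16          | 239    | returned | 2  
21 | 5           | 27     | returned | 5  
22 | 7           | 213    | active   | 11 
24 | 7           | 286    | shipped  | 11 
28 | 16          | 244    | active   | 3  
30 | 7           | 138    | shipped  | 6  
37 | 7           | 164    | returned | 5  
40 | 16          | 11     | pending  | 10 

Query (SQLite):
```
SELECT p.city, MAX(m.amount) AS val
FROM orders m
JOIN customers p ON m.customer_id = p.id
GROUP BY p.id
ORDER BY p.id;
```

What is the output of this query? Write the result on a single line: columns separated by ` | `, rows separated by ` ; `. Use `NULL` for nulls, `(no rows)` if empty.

Join each orders row to its customers via customer_id.
Group joined rows by customers.id; compute MAX(m.amount) per group.
  5: ids {21} → MAX(m.amount)=27
  7: ids {2, 11, 22, 24, 30, 37} → MAX(m.amount)=286
  8: ids {3} → MAX(m.amount)=94
  15: ids {1, 9} → MAX(m.amount)=187
  16: ids {14, 28, 40} → MAX(m.amount)=244

Austin | 27 ; Austin | 286 ; Reno | 94 ; Porto | 187 ; Porto | 244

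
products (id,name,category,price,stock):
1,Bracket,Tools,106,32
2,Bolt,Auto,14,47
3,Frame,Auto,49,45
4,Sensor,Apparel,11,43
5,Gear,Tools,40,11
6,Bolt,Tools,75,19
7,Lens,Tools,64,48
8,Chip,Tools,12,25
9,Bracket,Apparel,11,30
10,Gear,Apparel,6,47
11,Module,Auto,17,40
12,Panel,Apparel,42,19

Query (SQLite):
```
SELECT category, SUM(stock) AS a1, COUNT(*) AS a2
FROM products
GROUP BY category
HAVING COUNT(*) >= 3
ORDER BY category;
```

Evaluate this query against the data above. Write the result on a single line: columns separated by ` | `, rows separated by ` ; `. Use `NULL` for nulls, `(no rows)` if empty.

Apparel | 139 | 4 ; Auto | 132 | 3 ; Tools | 135 | 5

Group products by category.
Per group compute: SUM(stock), COUNT(*).
HAVING: drop groups with fewer than 3 rows.
  Apparel: ids {4, 9, 10, 12} → SUM(stock)=139, COUNT(*)=4
  Auto: ids {2, 3, 11} → SUM(stock)=132, COUNT(*)=3
  Tools: ids {1, 5, 6, 7, 8} → SUM(stock)=135, COUNT(*)=5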